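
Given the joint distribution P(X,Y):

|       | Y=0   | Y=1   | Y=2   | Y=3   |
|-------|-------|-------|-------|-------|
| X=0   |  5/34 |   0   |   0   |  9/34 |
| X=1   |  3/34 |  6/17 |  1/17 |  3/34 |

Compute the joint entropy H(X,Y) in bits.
2.3031 bits

H(X,Y) = -Σ_{x,y} P(x,y) log₂ P(x,y). Per-cell terms -P(x,y)·log₂P(x,y):
  X=0: 0.40670, 0.00000, 0.00000, 0.50758
  X=1: 0.30904, 0.53029, 0.24044, 0.30904
  (cells with P = 0 contribute 0)
Sum of the 8 terms: H(X,Y) = 2.3031 bits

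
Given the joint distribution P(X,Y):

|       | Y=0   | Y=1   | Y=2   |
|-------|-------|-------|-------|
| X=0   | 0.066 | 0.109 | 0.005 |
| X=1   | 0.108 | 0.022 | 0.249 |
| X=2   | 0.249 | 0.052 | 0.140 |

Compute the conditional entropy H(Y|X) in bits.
1.2346 bits

H(Y|X) = H(X,Y) - H(X)

H(X,Y) = -Σ_{x,y} P(x,y) log₂ P(x,y). Per-cell terms -P(x,y)·log₂P(x,y):
  X=0: 0.25881, 0.34854, 0.03822
  X=1: 0.34678, 0.12114, 0.49944
  X=2: 0.49944, 0.22180, 0.39711
Sum of the 9 terms: H(X,Y) = 2.7313 bits

Marginal of X (row sums):
  P(X=0) = 0.066 + 0.109 + 0.005 = 0.180
  P(X=1) = 0.108 + 0.022 + 0.249 = 0.379
  P(X=2) = 0.249 + 0.052 + 0.140 = 0.441
H(X) = -[0.180·log₂(0.180) + 0.379·log₂(0.379) + 0.441·log₂(0.441)]
  = 0.44531 + 0.53050 + 0.52089 = 1.4967 bits

H(Y|X) = H(X,Y) - H(X) = 2.7313 - 1.4967 = 1.2346 bits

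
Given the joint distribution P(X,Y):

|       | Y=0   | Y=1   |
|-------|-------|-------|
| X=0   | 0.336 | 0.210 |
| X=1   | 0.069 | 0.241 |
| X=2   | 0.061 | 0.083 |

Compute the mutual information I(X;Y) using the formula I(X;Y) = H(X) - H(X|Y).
0.0932 bits

I(X;Y) = H(X) - H(X|Y)

Marginal of X (row sums):
  P(X=0) = 0.336 + 0.210 = 0.546
  P(X=1) = 0.069 + 0.241 = 0.310
  P(X=2) = 0.061 + 0.083 = 0.144
H(X) = -[0.546·log₂(0.546) + 0.310·log₂(0.310) + 0.144·log₂(0.144)]
  = 0.47667 + 0.52379 + 0.40260 = 1.4031 bits

Marginal of Y (column sums):
  P(Y=0) = 0.336 + 0.069 + 0.061 = 0.466
  P(Y=1) = 0.210 + 0.241 + 0.083 = 0.534
H(X|Y) = Σ_y P(y)·H(X|Y=y):
  Y=0: P(Y=0) = 0.466, P(X|Y=0) = (168/233, 69/466, 61/466) → H(X|Y=0) = 1.13225
  Y=1: P(Y=1) = 0.534, P(X|Y=1) = (35/89, 241/534, 83/534) → H(X|Y=1) = 1.46495
H(X|Y) = 0.466·1.13225 + 0.534·1.46495 = 1.3099 bits

I(X;Y) = H(X) - H(X|Y) = 1.4031 - 1.3099 = 0.0932 bits

Cross-check via I(X;Y) = H(X) + H(Y) - H(X,Y): computing H(Y) from the column sums and H(X,Y) from the 6 cells in the same way gives H(Y) = 0.9967 bits and H(X,Y) = 2.3066 bits, so
I(X;Y) = 1.4031 + 0.9967 - 2.3066 = 0.0932 bits ✓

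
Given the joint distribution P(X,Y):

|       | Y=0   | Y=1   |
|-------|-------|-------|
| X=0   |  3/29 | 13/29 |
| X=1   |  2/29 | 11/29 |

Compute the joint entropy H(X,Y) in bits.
1.6540 bits

H(X,Y) = -Σ_{x,y} P(x,y) log₂ P(x,y). Per-cell terms -P(x,y)·log₂P(x,y):
  X=0: 0.33859, 0.51890
  X=1: 0.26607, 0.53048
Sum of the 4 terms: H(X,Y) = 1.6540 bits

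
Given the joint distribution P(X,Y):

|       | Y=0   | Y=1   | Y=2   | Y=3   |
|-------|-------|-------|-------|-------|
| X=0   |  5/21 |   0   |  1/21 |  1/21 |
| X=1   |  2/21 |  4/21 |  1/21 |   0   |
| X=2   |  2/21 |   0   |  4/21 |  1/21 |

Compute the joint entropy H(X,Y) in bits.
2.8871 bits

H(X,Y) = -Σ_{x,y} P(x,y) log₂ P(x,y). Per-cell terms -P(x,y)·log₂P(x,y):
  X=0: 0.49295, 0.00000, 0.20916, 0.20916
  X=1: 0.32308, 0.45568, 0.20916, 0.00000
  X=2: 0.32308, 0.00000, 0.45568, 0.20916
  (cells with P = 0 contribute 0)
Sum of the 12 terms: H(X,Y) = 2.8871 bits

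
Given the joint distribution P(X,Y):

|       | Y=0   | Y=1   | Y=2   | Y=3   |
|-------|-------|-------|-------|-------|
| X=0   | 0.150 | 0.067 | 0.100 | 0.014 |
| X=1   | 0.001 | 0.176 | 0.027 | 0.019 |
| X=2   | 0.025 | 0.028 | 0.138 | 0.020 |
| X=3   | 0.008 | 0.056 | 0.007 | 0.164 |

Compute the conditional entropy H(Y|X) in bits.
1.3664 bits

H(Y|X) = H(X,Y) - H(X)

H(X,Y) = -Σ_{x,y} P(x,y) log₂ P(x,y). Per-cell terms -P(x,y)·log₂P(x,y):
  X=0: 0.41054, 0.26128, 0.33219, 0.08622
  X=1: 0.00997, 0.44112, 0.14069, 0.10864
  X=2: 0.13305, 0.14444, 0.39430, 0.11288
  X=3: 0.05573, 0.23287, 0.05011, 0.42775
Sum of the 16 terms: H(X,Y) = 3.3418 bits

Marginal of X (row sums):
  P(X=0) = 0.150 + 0.067 + 0.100 + 0.014 = 0.331
  P(X=1) = 0.001 + 0.176 + 0.027 + 0.019 = 0.223
  P(X=2) = 0.025 + 0.028 + 0.138 + 0.020 = 0.211
  P(X=3) = 0.008 + 0.056 + 0.007 + 0.164 = 0.235
H(X) = -[0.331·log₂(0.331) + 0.223·log₂(0.223) + 0.211·log₂(0.211) + 0.235·log₂(0.235)]
  = 0.52798 + 0.48277 + 0.47363 + 0.49098 = 1.9754 bits

H(Y|X) = H(X,Y) - H(X) = 3.3418 - 1.9754 = 1.3664 bits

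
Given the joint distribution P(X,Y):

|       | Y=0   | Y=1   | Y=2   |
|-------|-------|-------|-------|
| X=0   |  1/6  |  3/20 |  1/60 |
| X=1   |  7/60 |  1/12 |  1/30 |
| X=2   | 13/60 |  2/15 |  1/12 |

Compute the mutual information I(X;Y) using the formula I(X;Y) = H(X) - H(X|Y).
0.0312 bits

I(X;Y) = H(X) - H(X|Y)

Marginal of X (row sums):
  P(X=0) = 1/6 + 3/20 + 1/60 = 1/3
  P(X=1) = 7/60 + 1/12 + 1/30 = 7/30
  P(X=2) = 13/60 + 2/15 + 1/12 = 13/30
H(X) = -[(1/3)·log₂(1/3) + (7/30)·log₂(7/30) + (13/30)·log₂(13/30)]
  = 0.5283 + 0.4899 + 0.5228 = 1.5410 bits

Marginal of Y (column sums):
  P(Y=0) = 1/6 + 7/60 + 13/60 = 1/2
  P(Y=1) = 3/20 + 1/12 + 2/15 = 11/30
  P(Y=2) = 1/60 + 1/30 + 1/12 = 2/15
H(X|Y) = Σ_y P(y)·H(X|Y=y):
  Y=0: P(Y=0) = 1/2, P(X|Y=0) = (1/3, 7/30, 13/30) → H(X|Y=0) = 1.5410
  Y=1: P(Y=1) = 11/30, P(X|Y=1) = (9/22, 5/22, 4/11) → H(X|Y=1) = 1.5440
  Y=2: P(Y=2) = 2/15, P(X|Y=2) = (1/8, 1/4, 5/8) → H(X|Y=2) = 1.2988
H(X|Y) = (1/2)·1.5410 + (11/30)·1.5440 + (2/15)·1.2988 = 1.5098 bits

I(X;Y) = H(X) - H(X|Y) = 1.5410 - 1.5098 = 0.0312 bits

Cross-check via I(X;Y) = H(X) + H(Y) - H(X,Y): computing H(Y) from the column sums and H(X,Y) from the 9 cells in the same way gives H(Y) = 1.4183 bits and H(X,Y) = 2.9281 bits, so
I(X;Y) = 1.5410 + 1.4183 - 2.9281 = 0.0312 bits ✓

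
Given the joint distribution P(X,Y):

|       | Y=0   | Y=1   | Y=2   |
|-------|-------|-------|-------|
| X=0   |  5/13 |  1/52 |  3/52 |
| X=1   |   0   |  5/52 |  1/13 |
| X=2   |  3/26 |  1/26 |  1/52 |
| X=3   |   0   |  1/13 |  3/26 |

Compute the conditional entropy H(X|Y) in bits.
1.2829 bits

H(X|Y) = H(X,Y) - H(Y)

H(X,Y) = -Σ_{x,y} P(x,y) log₂ P(x,y). Per-cell terms -P(x,y)·log₂P(x,y):
  X=0: 0.53020, 0.10962, 0.23743
  X=1: 0.00000, 0.32486, 0.28465
  X=2: 0.35948, 0.18079, 0.10962
  X=3: 0.00000, 0.28465, 0.35948
  (cells with P = 0 contribute 0)
Sum of the 12 terms: H(X,Y) = 2.7808 bits

Marginal of Y (column sums):
  P(Y=0) = 5/13 + 0 + 3/26 + 0 = 1/2
  P(Y=1) = 1/52 + 5/52 + 1/26 + 1/13 = 3/13
  P(Y=2) = 3/52 + 1/13 + 1/52 + 3/26 = 7/26
H(Y) = -[(1/2)·log₂(1/2) + (3/13)·log₂(3/13) + (7/26)·log₂(7/26)]
  = 0.50000 + 0.48819 + 0.50968 = 1.4979 bits

H(X|Y) = H(X,Y) - H(Y) = 2.7808 - 1.4979 = 1.2829 bits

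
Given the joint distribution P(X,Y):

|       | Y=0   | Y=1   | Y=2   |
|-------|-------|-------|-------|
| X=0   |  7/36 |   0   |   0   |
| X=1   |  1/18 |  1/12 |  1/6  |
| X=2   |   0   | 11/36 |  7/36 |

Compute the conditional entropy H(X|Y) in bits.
0.8421 bits

H(X|Y) = H(X,Y) - H(Y)

H(X,Y) = -Σ_{x,y} P(x,y) log₂ P(x,y). Per-cell terms -P(x,y)·log₂P(x,y):
  X=0: 0.45938863, 0.00000000, 0.00000000
  X=1: 0.23166250, 0.29874688, 0.43082708
  X=2: 0.00000000, 0.52265076, 0.45938863
  (cells with P = 0 contribute 0)
Sum of the 9 terms: H(X,Y) = 2.4026645 bits

Marginal of Y (column sums):
  P(Y=0) = 7/36 + 1/18 + 0 = 1/4
  P(Y=1) = 0 + 1/12 + 11/36 = 7/18
  P(Y=2) = 0 + 1/6 + 7/36 = 13/36
H(Y) = -[(1/4)·log₂(1/4) + (7/18)·log₂(7/18) + (13/36)·log₂(13/36)]
  = 0.50000000 + 0.52988836 + 0.53064746 = 1.5605358 bits

H(X|Y) = H(X,Y) - H(Y) = 2.4026645 - 1.5605358 = 0.8421 bits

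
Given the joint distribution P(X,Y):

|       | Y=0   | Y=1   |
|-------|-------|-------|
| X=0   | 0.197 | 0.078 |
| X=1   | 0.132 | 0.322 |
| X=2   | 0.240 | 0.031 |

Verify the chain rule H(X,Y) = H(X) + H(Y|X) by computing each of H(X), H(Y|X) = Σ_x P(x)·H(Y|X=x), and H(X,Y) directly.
H(X) = 1.5399 bits, H(Y|X) = 0.7705 bits, H(X,Y) = 2.3103 bits

Marginal of X (row sums):
  P(X=0) = 0.197 + 0.078 = 0.275
  P(X=1) = 0.132 + 0.322 = 0.454
  P(X=2) = 0.240 + 0.031 = 0.271
H(X) = -[0.275·log₂(0.275) + 0.454·log₂(0.454) + 0.271·log₂(0.271)]
  = 0.5122 + 0.5172 + 0.5105 = 1.5399 bits

H(Y|X) = Σ_x P(x)·H(Y|X=x):
  X=0: P(X=0) = 0.275, P(Y|X=0) = (197/275, 78/275) → H(Y|X=0) = 0.8604
  X=1: P(X=1) = 0.454, P(Y|X=1) = (66/227, 161/227) → H(Y|X=1) = 0.8697
  X=2: P(X=2) = 0.271, P(Y|X=2) = (240/271, 31/271) → H(Y|X=2) = 0.5130
H(Y|X) = 0.275·0.8604 + 0.454·0.8697 + 0.271·0.5130 = 0.7705 bits

H(X,Y) = -Σ_{x,y} P(x,y) log₂ P(x,y). Per-cell terms -P(x,y)·log₂P(x,y):
  X=0: 0.4617, 0.2871
  X=1: 0.3856, 0.5264
  X=2: 0.4941, 0.1554
Sum of the 6 terms: H(X,Y) = 2.3103 bits

Chain rule check:
  H(X) + H(Y|X) = 1.5399 + 0.7705 = 2.3104 bits
  H(X,Y) = 2.3103 bits
✓ Chain rule verified (Δ = 0.0001 is 4-dp rounding noise: each of the three values was rounded independently).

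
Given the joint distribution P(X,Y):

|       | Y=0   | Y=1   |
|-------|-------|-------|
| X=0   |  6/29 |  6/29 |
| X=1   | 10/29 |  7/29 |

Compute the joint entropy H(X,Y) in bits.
1.9652 bits

H(X,Y) = -Σ_{x,y} P(x,y) log₂ P(x,y). Per-cell terms -P(x,y)·log₂P(x,y):
  X=0: 0.47028, 0.47028
  X=1: 0.52967, 0.49498
Sum of the 4 terms: H(X,Y) = 1.9652 bits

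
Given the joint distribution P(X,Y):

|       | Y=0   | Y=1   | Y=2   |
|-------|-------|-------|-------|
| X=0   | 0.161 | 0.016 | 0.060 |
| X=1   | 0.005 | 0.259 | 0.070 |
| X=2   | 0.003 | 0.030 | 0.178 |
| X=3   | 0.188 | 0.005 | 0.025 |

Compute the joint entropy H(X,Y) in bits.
2.8195 bits

H(X,Y) = -Σ_{x,y} P(x,y) log₂ P(x,y). Per-cell terms -P(x,y)·log₂P(x,y):
  X=0: 0.42421, 0.09545, 0.24353
  X=1: 0.03822, 0.50478, 0.26856
  X=2: 0.02514, 0.15177, 0.44323
  X=3: 0.45330, 0.03822, 0.13305
Sum of the 12 terms: H(X,Y) = 2.8195 bits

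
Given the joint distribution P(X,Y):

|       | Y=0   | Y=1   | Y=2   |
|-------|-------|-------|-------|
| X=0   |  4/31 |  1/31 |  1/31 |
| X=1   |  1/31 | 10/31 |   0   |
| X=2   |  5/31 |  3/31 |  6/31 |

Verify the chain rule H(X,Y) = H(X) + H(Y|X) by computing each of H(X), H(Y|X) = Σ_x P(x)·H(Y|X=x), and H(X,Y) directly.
H(X) = 1.5069 bits, H(Y|X) = 1.0894 bits, H(X,Y) = 2.5963 bits

Marginal of X (row sums):
  P(X=0) = 4/31 + 1/31 + 1/31 = 6/31
  P(X=1) = 1/31 + 10/31 + 0 = 11/31
  P(X=2) = 5/31 + 3/31 + 6/31 = 14/31
H(X) = -[(6/31)·log₂(6/31) + (11/31)·log₂(11/31) + (14/31)·log₂(14/31)]
  = 0.458561 + 0.530400 + 0.517928 = 1.5069 bits

H(Y|X) = Σ_x P(x)·H(Y|X=x):
  X=0: P(X=0) = 6/31, P(Y|X=0) = (2/3, 1/6, 1/6) → H(Y|X=0) = 1.251629
  X=1: P(X=1) = 11/31, P(Y|X=1) = (1/11, 10/11, 0) → H(Y|X=1) = 0.439497
  X=2: P(X=2) = 14/31, P(Y|X=2) = (5/14, 3/14, 3/7) → H(Y|X=2) = 1.530619
H(Y|X) = (6/31)·1.251629 + (11/31)·0.439497 + (14/31)·1.530619 = 1.0894 bits

H(X,Y) = -Σ_{x,y} P(x,y) log₂ P(x,y). Per-cell terms -P(x,y)·log₂P(x,y):
  X=0: 0.381187, 0.159813, 0.159813
  X=1: 0.159813, 0.526538, 0.000000
  X=2: 0.424559, 0.326055, 0.458561
  (cells with P = 0 contribute 0)
Sum of the 9 terms: H(X,Y) = 2.5963 bits

Chain rule check:
  H(X) + H(Y|X) = 1.5069 + 1.0894 = 2.5963 bits
  H(X,Y) = 2.5963 bits
✓ Chain rule verified.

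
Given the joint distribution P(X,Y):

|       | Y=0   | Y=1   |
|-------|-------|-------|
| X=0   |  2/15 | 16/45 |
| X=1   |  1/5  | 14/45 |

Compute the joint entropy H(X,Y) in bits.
1.9065 bits

H(X,Y) = -Σ_{x,y} P(x,y) log₂ P(x,y). Per-cell terms -P(x,y)·log₂P(x,y):
  X=0: 0.3876, 0.5304
  X=1: 0.4644, 0.5241
Sum of the 4 terms: H(X,Y) = 1.9065 bits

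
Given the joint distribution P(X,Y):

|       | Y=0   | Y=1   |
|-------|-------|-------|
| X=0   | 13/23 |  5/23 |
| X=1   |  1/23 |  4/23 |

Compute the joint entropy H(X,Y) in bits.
1.5794 bits

H(X,Y) = -Σ_{x,y} P(x,y) log₂ P(x,y). Per-cell terms -P(x,y)·log₂P(x,y):
  X=0: 0.4652, 0.4786
  X=1: 0.1967, 0.4389
Sum of the 4 terms: H(X,Y) = 1.5794 bits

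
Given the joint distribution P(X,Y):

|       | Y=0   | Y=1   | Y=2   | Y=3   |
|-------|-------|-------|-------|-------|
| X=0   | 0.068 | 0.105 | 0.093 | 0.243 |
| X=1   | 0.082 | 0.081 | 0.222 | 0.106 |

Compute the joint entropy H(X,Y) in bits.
2.8346 bits

H(X,Y) = -Σ_{x,y} P(x,y) log₂ P(x,y). Per-cell terms -P(x,y)·log₂P(x,y):
  X=0: 0.2637, 0.3414, 0.3187, 0.4960
  X=1: 0.2959, 0.2937, 0.4820, 0.3432
Sum of the 8 terms: H(X,Y) = 2.8346 bits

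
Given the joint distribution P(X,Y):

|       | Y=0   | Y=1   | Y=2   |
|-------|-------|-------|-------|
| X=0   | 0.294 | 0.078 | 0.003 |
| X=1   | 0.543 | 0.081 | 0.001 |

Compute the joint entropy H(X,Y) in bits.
1.6135 bits

H(X,Y) = -Σ_{x,y} P(x,y) log₂ P(x,y). Per-cell terms -P(x,y)·log₂P(x,y):
  X=0: 0.5192, 0.2871, 0.0251
  X=1: 0.4784, 0.2937, 0.0100
Sum of the 6 terms: H(X,Y) = 1.6135 bits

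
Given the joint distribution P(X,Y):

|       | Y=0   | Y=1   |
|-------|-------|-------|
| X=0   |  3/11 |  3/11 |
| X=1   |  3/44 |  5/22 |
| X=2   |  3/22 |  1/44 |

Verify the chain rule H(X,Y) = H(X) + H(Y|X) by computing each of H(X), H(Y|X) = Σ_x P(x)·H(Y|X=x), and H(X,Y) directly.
H(X) = 1.4186 bits, H(Y|X) = 0.8698 bits, H(X,Y) = 2.2885 bits

Marginal of X (row sums):
  P(X=0) = 3/11 + 3/11 = 6/11
  P(X=1) = 3/44 + 5/22 = 13/44
  P(X=2) = 3/22 + 1/44 = 7/44
H(X) = -[(6/11)·log₂(6/11) + (13/44)·log₂(13/44) + (7/44)·log₂(7/44)]
  = 0.4770 + 0.5197 + 0.4219 = 1.4186 bits

H(Y|X) = Σ_x P(x)·H(Y|X=x):
  X=0: P(X=0) = 6/11, P(Y|X=0) = (1/2, 1/2) → H(Y|X=0) = 1.0000
  X=1: P(X=1) = 13/44, P(Y|X=1) = (3/13, 10/13) → H(Y|X=1) = 0.7793
  X=2: P(X=2) = 7/44, P(Y|X=2) = (6/7, 1/7) → H(Y|X=2) = 0.5917
H(Y|X) = (6/11)·1.0000 + (13/44)·0.7793 + (7/44)·0.5917 = 0.8698 bits

H(X,Y) = -Σ_{x,y} P(x,y) log₂ P(x,y). Per-cell terms -P(x,y)·log₂P(x,y):
  X=0: 0.5112, 0.5112
  X=1: 0.2642, 0.4858
  X=2: 0.3920, 0.1241
Sum of the 6 terms: H(X,Y) = 2.2885 bits

Chain rule check:
  H(X) + H(Y|X) = 1.4186 + 0.8698 = 2.2884 bits
  H(X,Y) = 2.2885 bits
✓ Chain rule verified (Δ = 0.0001 is 4-dp rounding noise: each of the three values was rounded independently).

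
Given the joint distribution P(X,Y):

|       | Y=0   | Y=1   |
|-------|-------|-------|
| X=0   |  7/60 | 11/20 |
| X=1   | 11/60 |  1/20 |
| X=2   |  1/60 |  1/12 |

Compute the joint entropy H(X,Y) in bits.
1.8980 bits

H(X,Y) = -Σ_{x,y} P(x,y) log₂ P(x,y). Per-cell terms -P(x,y)·log₂P(x,y):
  X=0: 0.36161, 0.47437
  X=1: 0.44870, 0.21610
  X=2: 0.09845, 0.29875
Sum of the 6 terms: H(X,Y) = 1.8980 bits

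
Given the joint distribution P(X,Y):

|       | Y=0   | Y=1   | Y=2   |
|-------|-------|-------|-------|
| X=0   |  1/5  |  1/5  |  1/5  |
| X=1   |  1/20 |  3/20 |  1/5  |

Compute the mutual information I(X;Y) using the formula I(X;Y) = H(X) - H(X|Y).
0.0456 bits

I(X;Y) = H(X) - H(X|Y)

Marginal of X (row sums):
  P(X=0) = 1/5 + 1/5 + 1/5 = 3/5
  P(X=1) = 1/20 + 3/20 + 1/5 = 2/5
H(X) = -[(3/5)·log₂(3/5) + (2/5)·log₂(2/5)]
  = 0.44218 + 0.52877 = 0.97095 bits

Marginal of Y (column sums):
  P(Y=0) = 1/5 + 1/20 = 1/4
  P(Y=1) = 1/5 + 3/20 = 7/20
  P(Y=2) = 1/5 + 1/5 = 2/5
H(X|Y) = Σ_y P(y)·H(X|Y=y):
  Y=0: P(Y=0) = 1/4, P(X|Y=0) = (4/5, 1/5) → H(X|Y=0) = 0.72193
  Y=1: P(Y=1) = 7/20, P(X|Y=1) = (4/7, 3/7) → H(X|Y=1) = 0.98523
  Y=2: P(Y=2) = 2/5, P(X|Y=2) = (1/2, 1/2) → H(X|Y=2) = 1.00000
H(X|Y) = (1/4)·0.72193 + (7/20)·0.98523 + (2/5)·1.00000 = 0.92531 bits

I(X;Y) = H(X) - H(X|Y) = 0.97095 - 0.92531 = 0.0456 bits

Cross-check via I(X;Y) = H(X) + H(Y) - H(X,Y): computing H(Y) from the column sums and H(X,Y) from the 6 cells in the same way gives H(Y) = 1.55887 bits and H(X,Y) = 2.48418 bits, so
I(X;Y) = 0.97095 + 1.55887 - 2.48418 = 0.0456 bits ✓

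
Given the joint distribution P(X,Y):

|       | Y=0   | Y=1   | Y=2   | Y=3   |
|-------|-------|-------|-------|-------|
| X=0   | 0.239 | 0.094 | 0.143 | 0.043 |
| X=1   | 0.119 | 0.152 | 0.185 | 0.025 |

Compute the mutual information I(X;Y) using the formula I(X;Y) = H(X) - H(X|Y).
0.0459 bits

I(X;Y) = H(X) - H(X|Y)

Marginal of X (row sums):
  P(X=0) = 0.239 + 0.094 + 0.143 + 0.043 = 0.519
  P(X=1) = 0.119 + 0.152 + 0.185 + 0.025 = 0.481
H(X) = -[0.519·log₂(0.519) + 0.481·log₂(0.481)]
  = 0.4911 + 0.5079 = 0.9990 bits

Marginal of Y (column sums):
  P(Y=0) = 0.239 + 0.119 = 0.358
  P(Y=1) = 0.094 + 0.152 = 0.246
  P(Y=2) = 0.143 + 0.185 = 0.328
  P(Y=3) = 0.043 + 0.025 = 0.068
H(X|Y) = Σ_y P(y)·H(X|Y=y):
  Y=0: P(Y=0) = 0.358, P(X|Y=0) = (239/358, 119/358) → H(X|Y=0) = 0.9174
  Y=1: P(Y=1) = 0.246, P(X|Y=1) = (47/123, 76/123) → H(X|Y=1) = 0.9595
  Y=2: P(Y=2) = 0.328, P(X|Y=2) = (143/328, 185/328) → H(X|Y=2) = 0.9881
  Y=3: P(Y=3) = 0.068, P(X|Y=3) = (43/68, 25/68) → H(X|Y=3) = 0.9488
H(X|Y) = 0.358·0.9174 + 0.246·0.9595 + 0.328·0.9881 + 0.068·0.9488 = 0.9531 bits

I(X;Y) = H(X) - H(X|Y) = 0.9990 - 0.9531 = 0.0459 bits

Cross-check via I(X;Y) = H(X) + H(Y) - H(X,Y): computing H(Y) from the column sums and H(X,Y) from the 8 cells in the same way gives H(Y) = 1.8195 bits and H(X,Y) = 2.7726 bits, so
I(X;Y) = 0.9990 + 1.8195 - 2.7726 = 0.0459 bits ✓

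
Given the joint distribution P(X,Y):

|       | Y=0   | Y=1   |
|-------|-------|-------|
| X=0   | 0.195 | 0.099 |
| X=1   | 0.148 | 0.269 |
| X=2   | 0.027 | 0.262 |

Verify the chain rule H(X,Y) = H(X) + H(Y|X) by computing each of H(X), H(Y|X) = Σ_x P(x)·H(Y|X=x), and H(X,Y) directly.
H(X) = 1.5630 bits, H(Y|X) = 0.7917 bits, H(X,Y) = 2.3547 bits

Marginal of X (row sums):
  P(X=0) = 0.195 + 0.099 = 0.294
  P(X=1) = 0.148 + 0.269 = 0.417
  P(X=2) = 0.027 + 0.262 = 0.289
H(X) = -[0.294·log₂(0.294) + 0.417·log₂(0.417) + 0.289·log₂(0.289)]
  = 0.5192 + 0.5262 + 0.5176 = 1.5630 bits

H(Y|X) = Σ_x P(x)·H(Y|X=x):
  X=0: P(X=0) = 0.294, P(Y|X=0) = (65/98, 33/98) → H(Y|X=0) = 0.9217
  X=1: P(X=1) = 0.417, P(Y|X=1) = (148/417, 269/417) → H(Y|X=1) = 0.9384
  X=2: P(X=2) = 0.289, P(Y|X=2) = (27/289, 262/289) → H(Y|X=2) = 0.4478
H(Y|X) = 0.294·0.9217 + 0.417·0.9384 + 0.289·0.4478 = 0.7917 bits

H(X,Y) = -Σ_{x,y} P(x,y) log₂ P(x,y). Per-cell terms -P(x,y)·log₂P(x,y):
  X=0: 0.4599, 0.3303
  X=1: 0.4079, 0.5096
  X=2: 0.1407, 0.5063
Sum of the 6 terms: H(X,Y) = 2.3547 bits

Chain rule check:
  H(X) + H(Y|X) = 1.5630 + 0.7917 = 2.3547 bits
  H(X,Y) = 2.3547 bits
✓ Chain rule verified.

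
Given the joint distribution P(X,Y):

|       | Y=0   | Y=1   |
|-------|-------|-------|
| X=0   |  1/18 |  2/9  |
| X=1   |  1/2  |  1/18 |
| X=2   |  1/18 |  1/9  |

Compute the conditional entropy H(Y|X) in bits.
0.6141 bits

H(Y|X) = H(X,Y) - H(X)

H(X,Y) = -Σ_{x,y} P(x,y) log₂ P(x,y). Per-cell terms -P(x,y)·log₂P(x,y):
  X=0: 0.23166, 0.48221
  X=1: 0.50000, 0.23166
  X=2: 0.23166, 0.35221
Sum of the 6 terms: H(X,Y) = 2.0294 bits

Marginal of X (row sums):
  P(X=0) = 1/18 + 2/9 = 5/18
  P(X=1) = 1/2 + 1/18 = 5/9
  P(X=2) = 1/18 + 1/9 = 1/6
H(X) = -[(5/18)·log₂(5/18) + (5/9)·log₂(5/9) + (1/6)·log₂(1/6)]
  = 0.51333 + 0.47111 + 0.43083 = 1.4153 bits

H(Y|X) = H(X,Y) - H(X) = 2.0294 - 1.4153 = 0.6141 bits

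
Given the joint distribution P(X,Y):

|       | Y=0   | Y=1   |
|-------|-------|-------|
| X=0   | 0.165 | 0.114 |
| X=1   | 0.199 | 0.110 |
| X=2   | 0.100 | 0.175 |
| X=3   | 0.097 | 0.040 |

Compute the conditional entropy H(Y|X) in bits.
0.9419 bits

H(Y|X) = H(X,Y) - H(X)

H(X,Y) = -Σ_{x,y} P(x,y) log₂ P(x,y). Per-cell terms -P(x,y)·log₂P(x,y):
  X=0: 0.42891, 0.35715
  X=1: 0.46350, 0.35029
  X=2: 0.33219, 0.44005
  X=3: 0.32649, 0.18575
Sum of the 8 terms: H(X,Y) = 2.8843 bits

Marginal of X (row sums):
  P(X=0) = 0.165 + 0.114 = 0.279
  P(X=1) = 0.199 + 0.110 = 0.309
  P(X=2) = 0.100 + 0.175 = 0.275
  P(X=3) = 0.097 + 0.040 = 0.137
H(X) = -[0.279·log₂(0.279) + 0.309·log₂(0.309) + 0.275·log₂(0.275) + 0.137·log₂(0.137)]
  = 0.51382 + 0.52355 + 0.51219 + 0.39288 = 1.9424 bits

H(Y|X) = H(X,Y) - H(X) = 2.8843 - 1.9424 = 0.9419 bits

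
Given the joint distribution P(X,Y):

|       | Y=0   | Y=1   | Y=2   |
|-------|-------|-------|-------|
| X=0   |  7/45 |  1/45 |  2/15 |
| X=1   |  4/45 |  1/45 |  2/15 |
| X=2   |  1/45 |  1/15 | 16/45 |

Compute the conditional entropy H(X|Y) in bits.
1.3735 bits

H(X|Y) = H(X,Y) - H(Y)

H(X,Y) = -Σ_{x,y} P(x,y) log₂ P(x,y). Per-cell terms -P(x,y)·log₂P(x,y):
  X=0: 0.4175886, 0.1220412, 0.3875854
  X=1: 0.3103869, 0.1220412, 0.3875854
  X=2: 0.1220412, 0.2604594, 0.5304367
Sum of the 9 terms: H(X,Y) = 2.660166 bits

Marginal of Y (column sums):
  P(Y=0) = 7/45 + 4/45 + 1/45 = 4/15
  P(Y=1) = 1/45 + 1/45 + 1/15 = 1/9
  P(Y=2) = 2/15 + 2/15 + 16/45 = 28/45
H(Y) = -[(4/15)·log₂(4/15) + (1/9)·log₂(1/9) + (28/45)·log₂(28/45)]
  = 0.5085042 + 0.3522139 + 0.4259100 = 1.286628 bits

H(X|Y) = H(X,Y) - H(Y) = 2.660166 - 1.286628 = 1.3735 bits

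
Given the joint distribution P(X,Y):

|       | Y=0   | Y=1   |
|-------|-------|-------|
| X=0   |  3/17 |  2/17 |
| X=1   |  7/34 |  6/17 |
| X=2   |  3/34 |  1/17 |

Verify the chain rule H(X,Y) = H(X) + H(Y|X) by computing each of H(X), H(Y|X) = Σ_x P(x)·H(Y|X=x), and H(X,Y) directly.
H(X) = 1.3951 bits, H(Y|X) = 0.9589 bits, H(X,Y) = 2.3541 bits

Marginal of X (row sums):
  P(X=0) = 3/17 + 2/17 = 5/17
  P(X=1) = 7/34 + 6/17 = 19/34
  P(X=2) = 3/34 + 1/17 = 5/34
H(X) = -[(5/17)·log₂(5/17) + (19/34)·log₂(19/34) + (5/34)·log₂(5/34)]
  = 0.519275 + 0.469152 + 0.406696 = 1.3951 bits

H(Y|X) = Σ_x P(x)·H(Y|X=x):
  X=0: P(X=0) = 5/17, P(Y|X=0) = (3/5, 2/5) → H(Y|X=0) = 0.970951
  X=1: P(X=1) = 19/34, P(Y|X=1) = (7/19, 12/19) → H(Y|X=1) = 0.949452
  X=2: P(X=2) = 5/34, P(Y|X=2) = (3/5, 2/5) → H(Y|X=2) = 0.970951
H(Y|X) = (5/17)·0.970951 + (19/34)·0.949452 + (5/34)·0.970951 = 0.9589 bits

H(X,Y) = -Σ_{x,y} P(x,y) log₂ P(x,y). Per-cell terms -P(x,y)·log₂P(x,y):
  X=0: 0.441618, 0.363231
  X=1: 0.469434, 0.530294
  X=2: 0.309044, 0.240439
Sum of the 6 terms: H(X,Y) = 2.3541 bits

Chain rule check:
  H(X) + H(Y|X) = 1.3951 + 0.9589 = 2.3540 bits
  H(X,Y) = 2.3541 bits
✓ Chain rule verified (Δ = 0.0001 is 4-dp rounding noise: each of the three values was rounded independently).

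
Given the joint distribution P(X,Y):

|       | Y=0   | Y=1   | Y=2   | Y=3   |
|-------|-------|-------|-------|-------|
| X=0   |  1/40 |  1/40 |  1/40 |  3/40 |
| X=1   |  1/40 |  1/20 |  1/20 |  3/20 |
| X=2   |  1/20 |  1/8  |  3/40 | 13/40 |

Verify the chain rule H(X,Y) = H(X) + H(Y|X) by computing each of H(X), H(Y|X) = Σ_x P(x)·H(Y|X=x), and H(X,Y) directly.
H(X) = 1.3818 bits, H(Y|X) = 1.6718 bits, H(X,Y) = 3.0536 bits

Marginal of X (row sums):
  P(X=0) = 1/40 + 1/40 + 1/40 + 3/40 = 3/20
  P(X=1) = 1/40 + 1/20 + 1/20 + 3/20 = 11/40
  P(X=2) = 1/20 + 1/8 + 3/40 + 13/40 = 23/40
H(X) = -[(3/20)·log₂(3/20) + (11/40)·log₂(11/40) + (23/40)·log₂(23/40)]
  = 0.41054 + 0.51219 + 0.45906 = 1.3818 bits

H(Y|X) = Σ_x P(x)·H(Y|X=x):
  X=0: P(X=0) = 3/20, P(Y|X=0) = (1/6, 1/6, 1/6, 1/2) → H(Y|X=0) = 1.79248
  X=1: P(X=1) = 11/40, P(Y|X=1) = (1/11, 2/11, 2/11, 6/11) → H(Y|X=1) = 1.68582
  X=2: P(X=2) = 23/40, P(Y|X=2) = (2/23, 5/23, 3/23, 13/23) → H(Y|X=2) = 1.63355
H(Y|X) = (3/20)·1.79248 + (11/40)·1.68582 + (23/40)·1.63355 = 1.6718 bits

H(X,Y) = -Σ_{x,y} P(x,y) log₂ P(x,y). Per-cell terms -P(x,y)·log₂P(x,y):
  X=0: 0.13305, 0.13305, 0.13305, 0.28027
  X=1: 0.13305, 0.21610, 0.21610, 0.41054
  X=2: 0.21610, 0.37500, 0.28027, 0.52698
Sum of the 12 terms: H(X,Y) = 3.0536 bits

Chain rule check:
  H(X) + H(Y|X) = 1.3818 + 1.6718 = 3.0536 bits
  H(X,Y) = 3.0536 bits
✓ Chain rule verified.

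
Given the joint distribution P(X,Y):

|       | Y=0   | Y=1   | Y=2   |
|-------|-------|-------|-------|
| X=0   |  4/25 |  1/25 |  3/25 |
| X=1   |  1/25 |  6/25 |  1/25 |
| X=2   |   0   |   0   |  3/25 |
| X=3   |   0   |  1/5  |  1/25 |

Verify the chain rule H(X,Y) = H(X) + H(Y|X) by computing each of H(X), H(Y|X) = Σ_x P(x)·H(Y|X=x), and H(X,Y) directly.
H(X) = 1.9133 bits, H(Y|X) = 0.9454 bits, H(X,Y) = 2.8587 bits

Marginal of X (row sums):
  P(X=0) = 4/25 + 1/25 + 3/25 = 8/25
  P(X=1) = 1/25 + 6/25 + 1/25 = 8/25
  P(X=2) = 0 + 0 + 3/25 = 3/25
  P(X=3) = 0 + 1/5 + 1/25 = 6/25
H(X) = -[(8/25)·log₂(8/25) + (8/25)·log₂(8/25) + (3/25)·log₂(3/25) + (6/25)·log₂(6/25)]
  = 0.52603 + 0.52603 + 0.36707 + 0.49413 = 1.9133 bits

H(Y|X) = Σ_x P(x)·H(Y|X=x):
  X=0: P(X=0) = 8/25, P(Y|X=0) = (1/2, 1/8, 3/8) → H(Y|X=0) = 1.40564
  X=1: P(X=1) = 8/25, P(Y|X=1) = (1/8, 3/4, 1/8) → H(Y|X=1) = 1.06128
  X=2: P(X=2) = 3/25, P(Y|X=2) = (0, 0, 1) → H(Y|X=2) = 0.00000
  X=3: P(X=3) = 6/25, P(Y|X=3) = (0, 5/6, 1/6) → H(Y|X=3) = 0.65002
H(Y|X) = (8/25)·1.40564 + (8/25)·1.06128 + (3/25)·0.00000 + (6/25)·0.65002 = 0.9454 bits

H(X,Y) = -Σ_{x,y} P(x,y) log₂ P(x,y). Per-cell terms -P(x,y)·log₂P(x,y):
  X=0: 0.42302, 0.18575, 0.36707
  X=1: 0.18575, 0.49413, 0.18575
  X=2: 0.00000, 0.00000, 0.36707
  X=3: 0.00000, 0.46439, 0.18575
  (cells with P = 0 contribute 0)
Sum of the 12 terms: H(X,Y) = 2.8587 bits

Chain rule check:
  H(X) + H(Y|X) = 1.9133 + 0.9454 = 2.8587 bits
  H(X,Y) = 2.8587 bits
✓ Chain rule verified.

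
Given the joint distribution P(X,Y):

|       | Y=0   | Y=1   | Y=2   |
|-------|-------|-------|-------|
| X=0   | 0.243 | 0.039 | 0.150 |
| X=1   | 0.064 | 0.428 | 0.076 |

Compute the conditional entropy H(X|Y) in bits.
0.6285 bits

H(X|Y) = H(X,Y) - H(Y)

H(X,Y) = -Σ_{x,y} P(x,y) log₂ P(x,y). Per-cell terms -P(x,y)·log₂P(x,y):
  X=0: 0.4960, 0.1825, 0.4105
  X=1: 0.2538, 0.5240, 0.2826
Sum of the 6 terms: H(X,Y) = 2.1494 bits

Marginal of Y (column sums):
  P(Y=0) = 0.243 + 0.064 = 0.307
  P(Y=1) = 0.039 + 0.428 = 0.467
  P(Y=2) = 0.150 + 0.076 = 0.226
H(Y) = -[0.307·log₂(0.307) + 0.467·log₂(0.467) + 0.226·log₂(0.226)]
  = 0.5230 + 0.5130 + 0.4849 = 1.5209 bits

H(X|Y) = H(X,Y) - H(Y) = 2.1494 - 1.5209 = 0.6285 bits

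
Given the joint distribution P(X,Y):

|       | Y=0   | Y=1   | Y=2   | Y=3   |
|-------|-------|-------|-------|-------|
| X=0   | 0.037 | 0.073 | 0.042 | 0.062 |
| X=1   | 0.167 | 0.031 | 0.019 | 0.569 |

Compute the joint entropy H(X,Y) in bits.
2.0505 bits

H(X,Y) = -Σ_{x,y} P(x,y) log₂ P(x,y). Per-cell terms -P(x,y)·log₂P(x,y):
  X=0: 0.1760, 0.2756, 0.1921, 0.2487
  X=1: 0.4312, 0.1554, 0.1086, 0.4629
Sum of the 8 terms: H(X,Y) = 2.0505 bits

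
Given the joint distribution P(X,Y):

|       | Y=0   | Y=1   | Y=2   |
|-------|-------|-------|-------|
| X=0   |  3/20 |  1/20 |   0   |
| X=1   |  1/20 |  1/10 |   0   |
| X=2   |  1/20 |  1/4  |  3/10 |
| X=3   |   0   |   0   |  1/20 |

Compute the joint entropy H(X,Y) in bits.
2.6282 bits

H(X,Y) = -Σ_{x,y} P(x,y) log₂ P(x,y). Per-cell terms -P(x,y)·log₂P(x,y):
  X=0: 0.4105, 0.2161, 0.0000
  X=1: 0.2161, 0.3322, 0.0000
  X=2: 0.2161, 0.5000, 0.5211
  X=3: 0.0000, 0.0000, 0.2161
  (cells with P = 0 contribute 0)
Sum of the 12 terms: H(X,Y) = 2.6282 bits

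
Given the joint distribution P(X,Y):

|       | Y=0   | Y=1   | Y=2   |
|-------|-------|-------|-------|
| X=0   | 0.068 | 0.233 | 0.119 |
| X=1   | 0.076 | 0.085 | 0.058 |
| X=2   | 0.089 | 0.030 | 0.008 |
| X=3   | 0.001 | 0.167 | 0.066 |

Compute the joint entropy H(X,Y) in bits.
3.1600 bits

H(X,Y) = -Σ_{x,y} P(x,y) log₂ P(x,y). Per-cell terms -P(x,y)·log₂P(x,y):
  X=0: 0.263726, 0.489672, 0.365445
  X=1: 0.282557, 0.302293, 0.238253
  X=2: 0.310615, 0.151767, 0.055726
  X=3: 0.009966, 0.431207, 0.258812
Sum of the 12 terms: H(X,Y) = 3.1600 bits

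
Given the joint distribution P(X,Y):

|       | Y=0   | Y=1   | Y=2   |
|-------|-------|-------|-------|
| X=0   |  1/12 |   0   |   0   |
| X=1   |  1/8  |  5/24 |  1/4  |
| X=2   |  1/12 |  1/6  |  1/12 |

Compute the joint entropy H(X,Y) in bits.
2.6735 bits

H(X,Y) = -Σ_{x,y} P(x,y) log₂ P(x,y). Per-cell terms -P(x,y)·log₂P(x,y):
  X=0: 0.298747, 0.000000, 0.000000
  X=1: 0.375000, 0.471466, 0.500000
  X=2: 0.298747, 0.430827, 0.298747
  (cells with P = 0 contribute 0)
Sum of the 9 terms: H(X,Y) = 2.6735 bits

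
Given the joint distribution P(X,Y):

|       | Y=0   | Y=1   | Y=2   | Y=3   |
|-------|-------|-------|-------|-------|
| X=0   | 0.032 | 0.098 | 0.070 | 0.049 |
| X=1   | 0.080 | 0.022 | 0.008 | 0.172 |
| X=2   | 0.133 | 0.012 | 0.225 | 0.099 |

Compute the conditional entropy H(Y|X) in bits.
1.6257 bits

H(Y|X) = H(X,Y) - H(X)

H(X,Y) = -Σ_{x,y} P(x,y) log₂ P(x,y). Per-cell terms -P(x,y)·log₂P(x,y):
  X=0: 0.1589, 0.3284, 0.2686, 0.2132
  X=1: 0.2915, 0.1211, 0.0557, 0.4368
  X=2: 0.3871, 0.0766, 0.4842, 0.3303
Sum of the 12 terms: H(X,Y) = 3.1524 bits

Marginal of X (row sums):
  P(X=0) = 0.032 + 0.098 + 0.070 + 0.049 = 0.249
  P(X=1) = 0.080 + 0.022 + 0.008 + 0.172 = 0.282
  P(X=2) = 0.133 + 0.012 + 0.225 + 0.099 = 0.469
H(X) = -[0.249·log₂(0.249) + 0.282·log₂(0.282) + 0.469·log₂(0.469)]
  = 0.4994 + 0.5150 + 0.5123 = 1.5267 bits

H(Y|X) = H(X,Y) - H(X) = 3.1524 - 1.5267 = 1.6257 bits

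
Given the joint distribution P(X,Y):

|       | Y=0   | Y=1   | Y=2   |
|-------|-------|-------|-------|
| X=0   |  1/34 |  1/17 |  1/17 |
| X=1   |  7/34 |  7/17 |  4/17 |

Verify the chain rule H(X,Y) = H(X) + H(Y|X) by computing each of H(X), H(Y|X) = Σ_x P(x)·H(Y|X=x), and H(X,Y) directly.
H(X) = 0.6024 bits, H(Y|X) = 1.5158 bits, H(X,Y) = 2.1182 bits

Marginal of X (row sums):
  P(X=0) = 1/34 + 1/17 + 1/17 = 5/34
  P(X=1) = 7/34 + 7/17 + 4/17 = 29/34
H(X) = -[(5/34)·log₂(5/34) + (29/34)·log₂(29/34)]
  = 0.40670 + 0.19573 = 0.6024 bits

H(Y|X) = Σ_x P(x)·H(Y|X=x):
  X=0: P(X=0) = 5/34, P(Y|X=0) = (1/5, 2/5, 2/5) → H(Y|X=0) = 1.52193
  X=1: P(X=1) = 29/34, P(Y|X=1) = (7/29, 14/29, 8/29) → H(Y|X=1) = 1.51472
H(Y|X) = (5/34)·1.52193 + (29/34)·1.51472 = 1.5158 bits

H(X,Y) = -Σ_{x,y} P(x,y) log₂ P(x,y). Per-cell terms -P(x,y)·log₂P(x,y):
  X=0: 0.14963, 0.24044, 0.24044
  X=1: 0.46943, 0.52710, 0.49117
Sum of the 6 terms: H(X,Y) = 2.1182 bits

Chain rule check:
  H(X) + H(Y|X) = 0.6024 + 1.5158 = 2.1182 bits
  H(X,Y) = 2.1182 bits
✓ Chain rule verified.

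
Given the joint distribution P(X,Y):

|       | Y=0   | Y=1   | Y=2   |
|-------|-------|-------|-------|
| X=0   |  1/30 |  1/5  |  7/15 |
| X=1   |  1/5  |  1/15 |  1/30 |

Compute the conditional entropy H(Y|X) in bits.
1.1482 bits

H(Y|X) = H(X,Y) - H(X)

H(X,Y) = -Σ_{x,y} P(x,y) log₂ P(x,y). Per-cell terms -P(x,y)·log₂P(x,y):
  X=0: 0.16356, 0.46439, 0.51312
  X=1: 0.46439, 0.26046, 0.16356
Sum of the 6 terms: H(X,Y) = 2.0295 bits

Marginal of X (row sums):
  P(X=0) = 1/30 + 1/5 + 7/15 = 7/10
  P(X=1) = 1/5 + 1/15 + 1/30 = 3/10
H(X) = -[(7/10)·log₂(7/10) + (3/10)·log₂(3/10)]
  = 0.36020 + 0.52109 = 0.8813 bits

H(Y|X) = H(X,Y) - H(X) = 2.0295 - 0.8813 = 1.1482 bits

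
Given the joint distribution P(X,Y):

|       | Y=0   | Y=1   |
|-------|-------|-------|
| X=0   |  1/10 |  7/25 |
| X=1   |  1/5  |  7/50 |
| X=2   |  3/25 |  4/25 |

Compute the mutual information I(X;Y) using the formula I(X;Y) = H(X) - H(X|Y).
0.0573 bits

I(X;Y) = H(X) - H(X|Y)

Marginal of X (row sums):
  P(X=0) = 1/10 + 7/25 = 19/50
  P(X=1) = 1/5 + 7/50 = 17/50
  P(X=2) = 3/25 + 4/25 = 7/25
H(X) = -[(19/50)·log₂(19/50) + (17/50)·log₂(17/50) + (7/25)·log₂(7/25)]
  = 0.53045 + 0.52917 + 0.51422 = 1.5738 bits

Marginal of Y (column sums):
  P(Y=0) = 1/10 + 1/5 + 3/25 = 21/50
  P(Y=1) = 7/25 + 7/50 + 4/25 = 29/50
H(X|Y) = Σ_y P(y)·H(X|Y=y):
  Y=0: P(Y=0) = 21/50, P(X|Y=0) = (5/21, 10/21, 2/7) → H(X|Y=0) = 1.51905
  Y=1: P(Y=1) = 29/50, P(X|Y=1) = (14/29, 7/29, 8/29) → H(X|Y=1) = 1.51472
H(X|Y) = (21/50)·1.51905 + (29/50)·1.51472 = 1.5165 bits

I(X;Y) = H(X) - H(X|Y) = 1.5738 - 1.5165 = 0.0573 bits

Cross-check via I(X;Y) = H(X) + H(Y) - H(X,Y): computing H(Y) from the column sums and H(X,Y) from the 6 cells in the same way gives H(Y) = 0.9815 bits and H(X,Y) = 2.4980 bits, so
I(X;Y) = 1.5738 + 0.9815 - 2.4980 = 0.0573 bits ✓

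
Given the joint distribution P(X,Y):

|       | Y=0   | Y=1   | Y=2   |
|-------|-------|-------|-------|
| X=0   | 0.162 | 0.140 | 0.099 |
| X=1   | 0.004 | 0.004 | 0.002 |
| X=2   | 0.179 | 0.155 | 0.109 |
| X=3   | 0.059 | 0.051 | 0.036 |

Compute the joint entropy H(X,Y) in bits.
3.0767 bits

H(X,Y) = -Σ_{x,y} P(x,y) log₂ P(x,y). Per-cell terms -P(x,y)·log₂P(x,y):
  X=0: 0.42540, 0.39711, 0.33031
  X=1: 0.03186, 0.03186, 0.01793
  X=2: 0.44427, 0.41690, 0.34854
  X=3: 0.24091, 0.21896, 0.17265
Sum of the 12 terms: H(X,Y) = 3.0767 bits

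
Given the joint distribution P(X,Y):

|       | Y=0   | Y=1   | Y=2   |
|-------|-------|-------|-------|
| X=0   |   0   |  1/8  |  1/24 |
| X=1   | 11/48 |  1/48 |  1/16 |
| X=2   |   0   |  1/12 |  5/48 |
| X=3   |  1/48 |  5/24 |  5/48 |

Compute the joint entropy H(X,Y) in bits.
2.9859 bits

H(X,Y) = -Σ_{x,y} P(x,y) log₂ P(x,y). Per-cell terms -P(x,y)·log₂P(x,y):
  X=0: 0.0000, 0.3750, 0.1910
  X=1: 0.4871, 0.1164, 0.2500
  X=2: 0.0000, 0.2987, 0.3399
  X=3: 0.1164, 0.4715, 0.3399
  (cells with P = 0 contribute 0)
Sum of the 12 terms: H(X,Y) = 2.9859 bits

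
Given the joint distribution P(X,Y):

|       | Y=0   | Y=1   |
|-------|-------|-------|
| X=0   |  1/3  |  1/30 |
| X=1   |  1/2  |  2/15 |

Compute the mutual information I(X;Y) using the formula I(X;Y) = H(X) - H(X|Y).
0.0186 bits

I(X;Y) = H(X) - H(X|Y)

Marginal of X (row sums):
  P(X=0) = 1/3 + 1/30 = 11/30
  P(X=1) = 1/2 + 2/15 = 19/30
H(X) = -[(11/30)·log₂(11/30) + (19/30)·log₂(19/30)]
  = 0.530735 + 0.417343 = 0.94808 bits

Marginal of Y (column sums):
  P(Y=0) = 1/3 + 1/2 = 5/6
  P(Y=1) = 1/30 + 2/15 = 1/6
H(X|Y) = Σ_y P(y)·H(X|Y=y):
  Y=0: P(Y=0) = 5/6, P(X|Y=0) = (2/5, 3/5) → H(X|Y=0) = 0.970951
  Y=1: P(Y=1) = 1/6, P(X|Y=1) = (1/5, 4/5) → H(X|Y=1) = 0.721928
H(X|Y) = (5/6)·0.970951 + (1/6)·0.721928 = 0.92945 bits

I(X;Y) = H(X) - H(X|Y) = 0.94808 - 0.92945 = 0.0186 bits

Cross-check via I(X;Y) = H(X) + H(Y) - H(X,Y): computing H(Y) from the column sums and H(X,Y) from the 4 cells in the same way gives H(Y) = 0.65002 bits and H(X,Y) = 1.57947 bits, so
I(X;Y) = 0.94808 + 0.65002 - 1.57947 = 0.0186 bits ✓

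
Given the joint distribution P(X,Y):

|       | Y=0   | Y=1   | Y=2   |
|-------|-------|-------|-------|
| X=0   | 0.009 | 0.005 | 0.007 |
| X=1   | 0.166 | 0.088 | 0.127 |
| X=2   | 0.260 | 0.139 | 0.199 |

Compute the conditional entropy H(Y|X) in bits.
1.5397 bits

H(Y|X) = H(X,Y) - H(X)

H(X,Y) = -Σ_{x,y} P(x,y) log₂ P(x,y). Per-cell terms -P(x,y)·log₂P(x,y):
  X=0: 0.06116, 0.03822, 0.05011
  X=1: 0.43006, 0.30856, 0.37809
  X=2: 0.50529, 0.39571, 0.46350
Sum of the 9 terms: H(X,Y) = 2.6307 bits

Marginal of X (row sums):
  P(X=0) = 0.009 + 0.005 + 0.007 = 0.021
  P(X=1) = 0.166 + 0.088 + 0.127 = 0.381
  P(X=2) = 0.260 + 0.139 + 0.199 = 0.598
H(X) = -[0.021·log₂(0.021) + 0.381·log₂(0.381) + 0.598·log₂(0.598)]
  = 0.11704 + 0.53040 + 0.44359 = 1.0910 bits

H(Y|X) = H(X,Y) - H(X) = 2.6307 - 1.0910 = 1.5397 bits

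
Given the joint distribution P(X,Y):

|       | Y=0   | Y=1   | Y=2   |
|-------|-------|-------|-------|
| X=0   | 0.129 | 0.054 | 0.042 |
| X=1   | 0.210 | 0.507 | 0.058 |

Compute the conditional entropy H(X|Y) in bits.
0.6794 bits

H(X|Y) = H(X,Y) - H(Y)

H(X,Y) = -Σ_{x,y} P(x,y) log₂ P(x,y). Per-cell terms -P(x,y)·log₂P(x,y):
  X=0: 0.3811, 0.2274, 0.1921
  X=1: 0.4728, 0.4968, 0.2383
Sum of the 6 terms: H(X,Y) = 2.0085 bits

Marginal of Y (column sums):
  P(Y=0) = 0.129 + 0.210 = 0.339
  P(Y=1) = 0.054 + 0.507 = 0.561
  P(Y=2) = 0.042 + 0.058 = 0.100
H(Y) = -[0.339·log₂(0.339) + 0.561·log₂(0.561) + 0.100·log₂(0.100)]
  = 0.5291 + 0.4678 + 0.3322 = 1.3291 bits

H(X|Y) = H(X,Y) - H(Y) = 2.0085 - 1.3291 = 0.6794 bits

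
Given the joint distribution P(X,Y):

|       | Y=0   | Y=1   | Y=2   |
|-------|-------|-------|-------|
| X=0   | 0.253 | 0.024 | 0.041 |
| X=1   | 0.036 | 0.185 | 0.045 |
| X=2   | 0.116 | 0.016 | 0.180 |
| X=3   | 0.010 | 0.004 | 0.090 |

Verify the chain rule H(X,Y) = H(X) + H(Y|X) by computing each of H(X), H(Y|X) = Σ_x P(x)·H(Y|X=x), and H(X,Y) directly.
H(X) = 1.8977 bits, H(Y|X) = 1.0586 bits, H(X,Y) = 2.9563 bits

Marginal of X (row sums):
  P(X=0) = 0.253 + 0.024 + 0.041 = 0.318
  P(X=1) = 0.036 + 0.185 + 0.045 = 0.266
  P(X=2) = 0.116 + 0.016 + 0.180 = 0.312
  P(X=3) = 0.010 + 0.004 + 0.090 = 0.104
H(X) = -[0.318·log₂(0.318) + 0.266·log₂(0.266) + 0.312·log₂(0.312) + 0.104·log₂(0.104)]
  = 0.5256 + 0.5082 + 0.5243 + 0.3396 = 1.8977 bits

H(Y|X) = Σ_x P(x)·H(Y|X=x):
  X=0: P(X=0) = 0.318, P(Y|X=0) = (253/318, 4/53, 41/318) → H(Y|X=0) = 0.9248
  X=1: P(X=1) = 0.266, P(Y|X=1) = (18/133, 185/266, 45/266) → H(Y|X=1) = 1.1885
  X=2: P(X=2) = 0.312, P(Y|X=2) = (29/78, 2/39, 15/26) → H(Y|X=2) = 1.2083
  X=3: P(X=3) = 0.104, P(Y|X=3) = (5/52, 1/26, 45/52) → H(Y|X=3) = 0.6862
H(Y|X) = 0.318·0.9248 + 0.266·1.1885 + 0.312·1.2083 + 0.104·0.6862 = 1.0586 bits

H(X,Y) = -Σ_{x,y} P(x,y) log₂ P(x,y). Per-cell terms -P(x,y)·log₂P(x,y):
  X=0: 0.5016, 0.1291, 0.1889
  X=1: 0.1727, 0.4504, 0.2013
  X=2: 0.3605, 0.0955, 0.4453
  X=3: 0.0664, 0.0319, 0.3127
Sum of the 12 terms: H(X,Y) = 2.9563 bits

Chain rule check:
  H(X) + H(Y|X) = 1.8977 + 1.0586 = 2.9563 bits
  H(X,Y) = 2.9563 bits
✓ Chain rule verified.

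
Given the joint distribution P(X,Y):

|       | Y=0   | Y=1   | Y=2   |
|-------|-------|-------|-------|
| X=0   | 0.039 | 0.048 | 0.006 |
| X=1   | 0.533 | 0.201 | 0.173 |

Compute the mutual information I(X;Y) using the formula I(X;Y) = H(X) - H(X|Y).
0.0270 bits

I(X;Y) = H(X) - H(X|Y)

Marginal of X (row sums):
  P(X=0) = 0.039 + 0.048 + 0.006 = 0.093
  P(X=1) = 0.533 + 0.201 + 0.173 = 0.907
H(X) = -[0.093·log₂(0.093) + 0.907·log₂(0.907)]
  = 0.3187 + 0.1277 = 0.4464 bits

Marginal of Y (column sums):
  P(Y=0) = 0.039 + 0.533 = 0.572
  P(Y=1) = 0.048 + 0.201 = 0.249
  P(Y=2) = 0.006 + 0.173 = 0.179
H(X|Y) = Σ_y P(y)·H(X|Y=y):
  Y=0: P(Y=0) = 0.572, P(X|Y=0) = (3/44, 41/44) → H(X|Y=0) = 0.3591
  Y=1: P(Y=1) = 0.249, P(X|Y=1) = (16/83, 67/83) → H(X|Y=1) = 0.7072
  Y=2: P(Y=2) = 0.179, P(X|Y=2) = (6/179, 173/179) → H(X|Y=2) = 0.2117
H(X|Y) = 0.572·0.3591 + 0.249·0.7072 + 0.179·0.2117 = 0.4194 bits

I(X;Y) = H(X) - H(X|Y) = 0.4464 - 0.4194 = 0.0270 bits

Cross-check via I(X;Y) = H(X) + H(Y) - H(X,Y): computing H(Y) from the column sums and H(X,Y) from the 6 cells in the same way gives H(Y) = 1.4047 bits and H(X,Y) = 1.8241 bits, so
I(X;Y) = 0.4464 + 1.4047 - 1.8241 = 0.0270 bits ✓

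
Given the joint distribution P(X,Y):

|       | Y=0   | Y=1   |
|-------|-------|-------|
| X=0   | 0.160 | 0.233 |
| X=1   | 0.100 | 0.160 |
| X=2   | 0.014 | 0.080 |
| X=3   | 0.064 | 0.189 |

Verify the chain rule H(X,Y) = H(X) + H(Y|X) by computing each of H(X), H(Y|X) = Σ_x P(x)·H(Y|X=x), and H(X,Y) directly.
H(X) = 1.8571 bits, H(Y|X) = 0.8966 bits, H(X,Y) = 2.7537 bits

Marginal of X (row sums):
  P(X=0) = 0.160 + 0.233 = 0.393
  P(X=1) = 0.100 + 0.160 = 0.260
  P(X=2) = 0.014 + 0.080 = 0.094
  P(X=3) = 0.064 + 0.189 = 0.253
H(X) = -[0.393·log₂(0.393) + 0.260·log₂(0.260) + 0.094·log₂(0.094) + 0.253·log₂(0.253)]
  = 0.5295 + 0.5053 + 0.3207 + 0.5016 = 1.8571 bits

H(Y|X) = Σ_x P(x)·H(Y|X=x):
  X=0: P(X=0) = 0.393, P(Y|X=0) = (160/393, 233/393) → H(Y|X=0) = 0.9750
  X=1: P(X=1) = 0.260, P(Y|X=1) = (5/13, 8/13) → H(Y|X=1) = 0.9612
  X=2: P(X=2) = 0.094, P(Y|X=2) = (7/47, 40/47) → H(Y|X=2) = 0.6072
  X=3: P(X=3) = 0.253, P(Y|X=3) = (64/253, 189/253) → H(Y|X=3) = 0.8159
H(Y|X) = 0.393·0.9750 + 0.260·0.9612 + 0.094·0.6072 + 0.253·0.8159 = 0.8966 bits

H(X,Y) = -Σ_{x,y} P(x,y) log₂ P(x,y). Per-cell terms -P(x,y)·log₂P(x,y):
  X=0: 0.4230, 0.4897
  X=1: 0.3322, 0.4230
  X=2: 0.0862, 0.2915
  X=3: 0.2538, 0.4543
Sum of the 8 terms: H(X,Y) = 2.7537 bits

Chain rule check:
  H(X) + H(Y|X) = 1.8571 + 0.8966 = 2.7537 bits
  H(X,Y) = 2.7537 bits
✓ Chain rule verified.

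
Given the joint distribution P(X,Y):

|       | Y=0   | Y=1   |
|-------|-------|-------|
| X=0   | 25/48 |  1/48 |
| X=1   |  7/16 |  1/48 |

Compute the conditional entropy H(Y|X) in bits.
0.2497 bits

H(Y|X) = H(X,Y) - H(X)

H(X,Y) = -Σ_{x,y} P(x,y) log₂ P(x,y). Per-cell terms -P(x,y)·log₂P(x,y):
  X=0: 0.4901595, 0.1163534
  X=1: 0.5217822, 0.1163534
Sum of the 4 terms: H(X,Y) = 1.2446485 bits

Marginal of X (row sums):
  P(X=0) = 25/48 + 1/48 = 13/24
  P(X=1) = 7/16 + 1/48 = 11/24
H(X) = -[(13/24)·log₂(13/24) + (11/24)·log₂(11/24)]
  = 0.4791165 + 0.5158683 = 0.9949848 bits

H(Y|X) = H(X,Y) - H(X) = 1.2446485 - 0.9949848 = 0.2497 bits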